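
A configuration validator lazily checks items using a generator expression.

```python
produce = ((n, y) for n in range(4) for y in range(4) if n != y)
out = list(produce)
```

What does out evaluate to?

Step 1: Nested generator over range(4) x range(4) where n != y:
  (0, 0): excluded (n == y)
  (0, 1): included
  (0, 2): included
  (0, 3): included
  (1, 0): included
  (1, 1): excluded (n == y)
  (1, 2): included
  (1, 3): included
  (2, 0): included
  (2, 1): included
  (2, 2): excluded (n == y)
  (2, 3): included
  (3, 0): included
  (3, 1): included
  (3, 2): included
  (3, 3): excluded (n == y)
Therefore out = [(0, 1), (0, 2), (0, 3), (1, 0), (1, 2), (1, 3), (2, 0), (2, 1), (2, 3), (3, 0), (3, 1), (3, 2)].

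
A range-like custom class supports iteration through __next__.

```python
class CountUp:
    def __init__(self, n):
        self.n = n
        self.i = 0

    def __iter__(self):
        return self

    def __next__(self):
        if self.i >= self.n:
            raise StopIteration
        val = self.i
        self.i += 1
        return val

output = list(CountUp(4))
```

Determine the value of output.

Step 1: CountUp(4) creates an iterator counting 0 to 3.
Step 2: list() consumes all values: [0, 1, 2, 3].
Therefore output = [0, 1, 2, 3].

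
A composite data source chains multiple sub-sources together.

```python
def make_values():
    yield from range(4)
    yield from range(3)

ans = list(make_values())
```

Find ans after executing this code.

Step 1: Trace yields in order:
  yield 0
  yield 1
  yield 2
  yield 3
  yield 0
  yield 1
  yield 2
Therefore ans = [0, 1, 2, 3, 0, 1, 2].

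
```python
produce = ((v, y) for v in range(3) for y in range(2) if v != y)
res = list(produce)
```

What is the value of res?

Step 1: Nested generator over range(3) x range(2) where v != y:
  (0, 0): excluded (v == y)
  (0, 1): included
  (1, 0): included
  (1, 1): excluded (v == y)
  (2, 0): included
  (2, 1): included
Therefore res = [(0, 1), (1, 0), (2, 0), (2, 1)].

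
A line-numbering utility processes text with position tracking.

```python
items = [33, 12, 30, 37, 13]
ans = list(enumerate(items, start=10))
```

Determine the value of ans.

Step 1: enumerate with start=10:
  (10, 33)
  (11, 12)
  (12, 30)
  (13, 37)
  (14, 13)
Therefore ans = [(10, 33), (11, 12), (12, 30), (13, 37), (14, 13)].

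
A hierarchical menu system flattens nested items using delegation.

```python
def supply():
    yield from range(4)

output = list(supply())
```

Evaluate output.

Step 1: yield from delegates to the iterable, yielding each element.
Step 2: Collected values: [0, 1, 2, 3].
Therefore output = [0, 1, 2, 3].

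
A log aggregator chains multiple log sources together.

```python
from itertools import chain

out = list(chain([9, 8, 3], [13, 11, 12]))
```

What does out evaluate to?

Step 1: chain() concatenates iterables: [9, 8, 3] + [13, 11, 12].
Therefore out = [9, 8, 3, 13, 11, 12].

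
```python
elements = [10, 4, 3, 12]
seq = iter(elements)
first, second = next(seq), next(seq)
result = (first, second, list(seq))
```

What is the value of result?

Step 1: Create iterator over [10, 4, 3, 12].
Step 2: first = 10, second = 4.
Step 3: Remaining elements: [3, 12].
Therefore result = (10, 4, [3, 12]).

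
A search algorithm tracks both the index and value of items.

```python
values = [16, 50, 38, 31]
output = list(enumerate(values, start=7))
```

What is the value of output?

Step 1: enumerate with start=7:
  (7, 16)
  (8, 50)
  (9, 38)
  (10, 31)
Therefore output = [(7, 16), (8, 50), (9, 38), (10, 31)].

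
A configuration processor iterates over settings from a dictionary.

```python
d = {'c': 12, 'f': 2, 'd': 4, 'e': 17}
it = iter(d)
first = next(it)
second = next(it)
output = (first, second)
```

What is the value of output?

Step 1: iter(d) iterates over keys: ['c', 'f', 'd', 'e'].
Step 2: first = next(it) = 'c', second = next(it) = 'f'.
Therefore output = ('c', 'f').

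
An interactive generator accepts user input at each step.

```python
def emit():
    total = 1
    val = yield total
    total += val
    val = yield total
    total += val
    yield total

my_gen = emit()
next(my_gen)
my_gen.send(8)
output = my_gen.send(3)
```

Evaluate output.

Step 1: next() -> yield total=1.
Step 2: send(8) -> val=8, total = 1+8 = 9, yield 9.
Step 3: send(3) -> val=3, total = 9+3 = 12, yield 12.
Therefore output = 12.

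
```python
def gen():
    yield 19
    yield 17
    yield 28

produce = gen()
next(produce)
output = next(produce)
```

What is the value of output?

Step 1: gen() creates a generator.
Step 2: next(produce) yields 19 (consumed and discarded).
Step 3: next(produce) yields 17, assigned to output.
Therefore output = 17.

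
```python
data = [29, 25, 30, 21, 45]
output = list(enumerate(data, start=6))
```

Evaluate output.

Step 1: enumerate with start=6:
  (6, 29)
  (7, 25)
  (8, 30)
  (9, 21)
  (10, 45)
Therefore output = [(6, 29), (7, 25), (8, 30), (9, 21), (10, 45)].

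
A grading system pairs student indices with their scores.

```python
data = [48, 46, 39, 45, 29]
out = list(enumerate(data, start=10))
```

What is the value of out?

Step 1: enumerate with start=10:
  (10, 48)
  (11, 46)
  (12, 39)
  (13, 45)
  (14, 29)
Therefore out = [(10, 48), (11, 46), (12, 39), (13, 45), (14, 29)].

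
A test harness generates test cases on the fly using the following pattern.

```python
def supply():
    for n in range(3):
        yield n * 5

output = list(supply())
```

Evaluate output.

Step 1: For each n in range(3), yield n * 5:
  n=0: yield 0 * 5 = 0
  n=1: yield 1 * 5 = 5
  n=2: yield 2 * 5 = 10
Therefore output = [0, 5, 10].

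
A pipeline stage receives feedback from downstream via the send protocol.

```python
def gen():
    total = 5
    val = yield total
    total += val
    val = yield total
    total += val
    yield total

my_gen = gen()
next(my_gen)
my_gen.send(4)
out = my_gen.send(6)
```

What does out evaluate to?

Step 1: next() -> yield total=5.
Step 2: send(4) -> val=4, total = 5+4 = 9, yield 9.
Step 3: send(6) -> val=6, total = 9+6 = 15, yield 15.
Therefore out = 15.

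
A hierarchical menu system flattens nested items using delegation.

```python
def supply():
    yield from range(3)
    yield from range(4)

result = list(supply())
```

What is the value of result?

Step 1: Trace yields in order:
  yield 0
  yield 1
  yield 2
  yield 0
  yield 1
  yield 2
  yield 3
Therefore result = [0, 1, 2, 0, 1, 2, 3].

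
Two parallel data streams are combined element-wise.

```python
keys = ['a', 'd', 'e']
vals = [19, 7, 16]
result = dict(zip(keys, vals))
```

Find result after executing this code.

Step 1: zip pairs keys with values:
  'a' -> 19
  'd' -> 7
  'e' -> 16
Therefore result = {'a': 19, 'd': 7, 'e': 16}.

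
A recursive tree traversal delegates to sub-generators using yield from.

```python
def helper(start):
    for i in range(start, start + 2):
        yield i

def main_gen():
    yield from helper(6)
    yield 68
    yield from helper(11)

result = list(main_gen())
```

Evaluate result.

Step 1: main_gen() delegates to helper(6):
  yield 6
  yield 7
Step 2: yield 68
Step 3: Delegates to helper(11):
  yield 11
  yield 12
Therefore result = [6, 7, 68, 11, 12].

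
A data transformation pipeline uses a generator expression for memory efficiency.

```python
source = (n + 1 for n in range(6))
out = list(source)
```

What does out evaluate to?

Step 1: For each n in range(6), compute n+1:
  n=0: 0+1 = 1
  n=1: 1+1 = 2
  n=2: 2+1 = 3
  n=3: 3+1 = 4
  n=4: 4+1 = 5
  n=5: 5+1 = 6
Therefore out = [1, 2, 3, 4, 5, 6].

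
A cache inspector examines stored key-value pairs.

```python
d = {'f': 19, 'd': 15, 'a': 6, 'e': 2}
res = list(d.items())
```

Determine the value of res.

Step 1: d.items() returns (key, value) pairs in insertion order.
Therefore res = [('f', 19), ('d', 15), ('a', 6), ('e', 2)].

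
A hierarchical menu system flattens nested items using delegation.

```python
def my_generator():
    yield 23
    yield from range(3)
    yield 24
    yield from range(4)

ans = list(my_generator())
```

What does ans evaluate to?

Step 1: Trace yields in order:
  yield 23
  yield 0
  yield 1
  yield 2
  yield 24
  yield 0
  yield 1
  yield 2
  yield 3
Therefore ans = [23, 0, 1, 2, 24, 0, 1, 2, 3].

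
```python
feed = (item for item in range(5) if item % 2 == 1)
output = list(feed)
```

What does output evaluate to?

Step 1: Filter range(5) keeping only odd values:
  item=0: even, excluded
  item=1: odd, included
  item=2: even, excluded
  item=3: odd, included
  item=4: even, excluded
Therefore output = [1, 3].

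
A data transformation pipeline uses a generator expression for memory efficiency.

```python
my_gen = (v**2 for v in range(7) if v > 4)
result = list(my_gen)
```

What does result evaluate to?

Step 1: For range(7), keep v > 4, then square:
  v=0: 0 <= 4, excluded
  v=1: 1 <= 4, excluded
  v=2: 2 <= 4, excluded
  v=3: 3 <= 4, excluded
  v=4: 4 <= 4, excluded
  v=5: 5 > 4, yield 5**2 = 25
  v=6: 6 > 4, yield 6**2 = 36
Therefore result = [25, 36].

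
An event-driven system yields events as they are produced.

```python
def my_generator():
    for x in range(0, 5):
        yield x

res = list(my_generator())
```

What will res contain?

Step 1: The generator yields each value from range(0, 5).
Step 2: list() consumes all yields: [0, 1, 2, 3, 4].
Therefore res = [0, 1, 2, 3, 4].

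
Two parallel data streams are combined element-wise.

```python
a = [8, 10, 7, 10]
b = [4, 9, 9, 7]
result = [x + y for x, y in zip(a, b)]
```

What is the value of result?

Step 1: Add corresponding elements:
  8 + 4 = 12
  10 + 9 = 19
  7 + 9 = 16
  10 + 7 = 17
Therefore result = [12, 19, 16, 17].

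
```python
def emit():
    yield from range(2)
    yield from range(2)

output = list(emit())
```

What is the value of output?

Step 1: Trace yields in order:
  yield 0
  yield 1
  yield 0
  yield 1
Therefore output = [0, 1, 0, 1].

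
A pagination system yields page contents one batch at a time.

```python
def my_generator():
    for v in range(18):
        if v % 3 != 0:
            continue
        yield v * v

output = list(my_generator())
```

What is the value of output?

Step 1: Only yield v**2 when v is divisible by 3:
  v=0: 0 % 3 == 0, yield 0**2 = 0
  v=3: 3 % 3 == 0, yield 3**2 = 9
  v=6: 6 % 3 == 0, yield 6**2 = 36
  v=9: 9 % 3 == 0, yield 9**2 = 81
  v=12: 12 % 3 == 0, yield 12**2 = 144
  v=15: 15 % 3 == 0, yield 15**2 = 225
Therefore output = [0, 9, 36, 81, 144, 225].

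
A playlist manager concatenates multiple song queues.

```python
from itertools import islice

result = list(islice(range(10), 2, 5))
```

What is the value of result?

Step 1: islice(range(10), 2, 5) takes elements at indices [2, 5).
Step 2: Elements: [2, 3, 4].
Therefore result = [2, 3, 4].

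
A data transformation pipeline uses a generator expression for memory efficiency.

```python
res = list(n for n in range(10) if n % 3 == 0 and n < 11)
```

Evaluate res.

Step 1: Filter range(10) where n % 3 == 0 and n < 11:
  n=0: both conditions met, included
  n=1: excluded (1 % 3 != 0)
  n=2: excluded (2 % 3 != 0)
  n=3: both conditions met, included
  n=4: excluded (4 % 3 != 0)
  n=5: excluded (5 % 3 != 0)
  n=6: both conditions met, included
  n=7: excluded (7 % 3 != 0)
  n=8: excluded (8 % 3 != 0)
  n=9: both conditions met, included
Therefore res = [0, 3, 6, 9].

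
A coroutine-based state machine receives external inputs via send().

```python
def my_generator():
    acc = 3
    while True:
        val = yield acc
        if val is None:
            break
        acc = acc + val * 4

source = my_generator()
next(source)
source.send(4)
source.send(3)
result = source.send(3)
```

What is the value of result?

Step 1: next() -> yield acc=3.
Step 2: send(4) -> val=4, acc = 3 + 4*4 = 19, yield 19.
Step 3: send(3) -> val=3, acc = 19 + 3*4 = 31, yield 31.
Step 4: send(3) -> val=3, acc = 31 + 3*4 = 43, yield 43.
Therefore result = 43.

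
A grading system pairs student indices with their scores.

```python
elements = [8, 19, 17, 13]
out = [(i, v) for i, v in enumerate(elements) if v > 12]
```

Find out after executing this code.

Step 1: Filter enumerate([8, 19, 17, 13]) keeping v > 12:
  (0, 8): 8 <= 12, excluded
  (1, 19): 19 > 12, included
  (2, 17): 17 > 12, included
  (3, 13): 13 > 12, included
Therefore out = [(1, 19), (2, 17), (3, 13)].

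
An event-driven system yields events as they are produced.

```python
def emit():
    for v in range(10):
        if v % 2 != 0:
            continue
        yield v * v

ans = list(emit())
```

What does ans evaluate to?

Step 1: Only yield v**2 when v is divisible by 2:
  v=0: 0 % 2 == 0, yield 0**2 = 0
  v=2: 2 % 2 == 0, yield 2**2 = 4
  v=4: 4 % 2 == 0, yield 4**2 = 16
  v=6: 6 % 2 == 0, yield 6**2 = 36
  v=8: 8 % 2 == 0, yield 8**2 = 64
Therefore ans = [0, 4, 16, 36, 64].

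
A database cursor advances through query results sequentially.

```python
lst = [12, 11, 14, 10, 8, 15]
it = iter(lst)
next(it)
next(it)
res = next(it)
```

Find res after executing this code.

Step 1: Create iterator over [12, 11, 14, 10, 8, 15].
Step 2: next() consumes 12.
Step 3: next() consumes 11.
Step 4: next() returns 14.
Therefore res = 14.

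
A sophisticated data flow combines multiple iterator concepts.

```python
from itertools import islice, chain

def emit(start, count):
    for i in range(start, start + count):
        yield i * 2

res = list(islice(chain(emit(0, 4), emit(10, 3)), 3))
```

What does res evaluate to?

Step 1: emit(0, 4) yields [0, 2, 4, 6].
Step 2: emit(10, 3) yields [20, 22, 24].
Step 3: chain concatenates: [0, 2, 4, 6, 20, 22, 24].
Step 4: islice takes first 3: [0, 2, 4].
Therefore res = [0, 2, 4].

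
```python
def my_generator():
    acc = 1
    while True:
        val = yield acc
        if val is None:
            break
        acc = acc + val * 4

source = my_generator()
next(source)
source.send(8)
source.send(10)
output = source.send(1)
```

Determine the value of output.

Step 1: next() -> yield acc=1.
Step 2: send(8) -> val=8, acc = 1 + 8*4 = 33, yield 33.
Step 3: send(10) -> val=10, acc = 33 + 10*4 = 73, yield 73.
Step 4: send(1) -> val=1, acc = 73 + 1*4 = 77, yield 77.
Therefore output = 77.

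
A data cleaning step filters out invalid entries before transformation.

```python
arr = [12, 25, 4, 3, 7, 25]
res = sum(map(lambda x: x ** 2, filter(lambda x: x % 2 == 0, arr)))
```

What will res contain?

Step 1: Filter even numbers from [12, 25, 4, 3, 7, 25]: [12, 4]
Step 2: Square each: [144, 16]
Step 3: Sum = 160.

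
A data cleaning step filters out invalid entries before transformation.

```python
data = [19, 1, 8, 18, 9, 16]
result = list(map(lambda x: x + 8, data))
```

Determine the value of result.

Step 1: Apply lambda x: x + 8 to each element:
  19 -> 27
  1 -> 9
  8 -> 16
  18 -> 26
  9 -> 17
  16 -> 24
Therefore result = [27, 9, 16, 26, 17, 24].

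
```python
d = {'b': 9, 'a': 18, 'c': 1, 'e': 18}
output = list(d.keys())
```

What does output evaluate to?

Step 1: d.keys() returns the dictionary keys in insertion order.
Therefore output = ['b', 'a', 'c', 'e'].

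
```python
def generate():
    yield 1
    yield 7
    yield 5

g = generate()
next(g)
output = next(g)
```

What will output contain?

Step 1: generate() creates a generator.
Step 2: next(g) yields 1 (consumed and discarded).
Step 3: next(g) yields 7, assigned to output.
Therefore output = 7.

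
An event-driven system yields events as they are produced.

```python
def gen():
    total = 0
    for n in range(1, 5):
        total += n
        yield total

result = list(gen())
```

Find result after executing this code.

Step 1: Generator accumulates running sum:
  n=1: total = 1, yield 1
  n=2: total = 3, yield 3
  n=3: total = 6, yield 6
  n=4: total = 10, yield 10
Therefore result = [1, 3, 6, 10].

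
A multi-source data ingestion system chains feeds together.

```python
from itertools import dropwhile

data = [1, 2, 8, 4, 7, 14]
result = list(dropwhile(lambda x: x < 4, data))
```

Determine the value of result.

Step 1: dropwhile drops elements while < 4:
  1 < 4: dropped
  2 < 4: dropped
  8: kept (dropping stopped)
Step 2: Remaining elements kept regardless of condition.
Therefore result = [8, 4, 7, 14].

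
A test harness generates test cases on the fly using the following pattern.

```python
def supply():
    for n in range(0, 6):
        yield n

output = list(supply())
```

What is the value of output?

Step 1: The generator yields each value from range(0, 6).
Step 2: list() consumes all yields: [0, 1, 2, 3, 4, 5].
Therefore output = [0, 1, 2, 3, 4, 5].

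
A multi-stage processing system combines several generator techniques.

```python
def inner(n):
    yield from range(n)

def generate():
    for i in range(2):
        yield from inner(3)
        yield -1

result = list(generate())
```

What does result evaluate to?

Step 1: For each i in range(2):
  i=0: yield from inner(3) -> [0, 1, 2], then yield -1
  i=1: yield from inner(3) -> [0, 1, 2], then yield -1
Therefore result = [0, 1, 2, -1, 0, 1, 2, -1].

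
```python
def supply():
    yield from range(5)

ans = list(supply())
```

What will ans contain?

Step 1: yield from delegates to the iterable, yielding each element.
Step 2: Collected values: [0, 1, 2, 3, 4].
Therefore ans = [0, 1, 2, 3, 4].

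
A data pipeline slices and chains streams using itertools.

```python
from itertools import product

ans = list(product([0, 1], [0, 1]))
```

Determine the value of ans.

Step 1: product([0, 1], [0, 1]) gives all pairs:
  (0, 0)
  (0, 1)
  (1, 0)
  (1, 1)
Therefore ans = [(0, 0), (0, 1), (1, 0), (1, 1)].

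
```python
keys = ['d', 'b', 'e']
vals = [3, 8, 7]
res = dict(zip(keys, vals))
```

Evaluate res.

Step 1: zip pairs keys with values:
  'd' -> 3
  'b' -> 8
  'e' -> 7
Therefore res = {'d': 3, 'b': 8, 'e': 7}.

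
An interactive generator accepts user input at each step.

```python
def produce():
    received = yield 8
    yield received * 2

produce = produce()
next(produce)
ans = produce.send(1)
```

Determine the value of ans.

Step 1: next(produce) advances to first yield, producing 8.
Step 2: send(1) resumes, received = 1.
Step 3: yield received * 2 = 1 * 2 = 2.
Therefore ans = 2.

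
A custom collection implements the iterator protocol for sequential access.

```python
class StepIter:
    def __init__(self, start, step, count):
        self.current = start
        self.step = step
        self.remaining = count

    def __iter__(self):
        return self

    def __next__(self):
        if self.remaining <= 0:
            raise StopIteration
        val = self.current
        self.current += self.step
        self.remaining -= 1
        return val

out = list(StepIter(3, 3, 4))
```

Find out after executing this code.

Step 1: StepIter starts at 3, increments by 3, for 4 steps:
  Yield 3, then current += 3
  Yield 6, then current += 3
  Yield 9, then current += 3
  Yield 12, then current += 3
Therefore out = [3, 6, 9, 12].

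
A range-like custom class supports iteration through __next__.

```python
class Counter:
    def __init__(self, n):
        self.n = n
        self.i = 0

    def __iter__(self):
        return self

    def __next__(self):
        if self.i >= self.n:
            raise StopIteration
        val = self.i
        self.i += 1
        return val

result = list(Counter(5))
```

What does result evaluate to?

Step 1: Counter(5) creates an iterator counting 0 to 4.
Step 2: list() consumes all values: [0, 1, 2, 3, 4].
Therefore result = [0, 1, 2, 3, 4].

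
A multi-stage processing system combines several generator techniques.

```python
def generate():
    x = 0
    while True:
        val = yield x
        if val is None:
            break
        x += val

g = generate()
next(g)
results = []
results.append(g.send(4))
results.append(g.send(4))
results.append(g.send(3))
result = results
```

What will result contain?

Step 1: next(g) -> yield 0.
Step 2: send(4) -> x = 4, yield 4.
Step 3: send(4) -> x = 8, yield 8.
Step 4: send(3) -> x = 11, yield 11.
Therefore result = [4, 8, 11].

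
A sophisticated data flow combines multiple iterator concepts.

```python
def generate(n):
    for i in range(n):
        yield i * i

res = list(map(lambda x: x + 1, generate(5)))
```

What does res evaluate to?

Step 1: generate(5) yields squares: [0, 1, 4, 9, 16].
Step 2: map adds 1 to each: [1, 2, 5, 10, 17].
Therefore res = [1, 2, 5, 10, 17].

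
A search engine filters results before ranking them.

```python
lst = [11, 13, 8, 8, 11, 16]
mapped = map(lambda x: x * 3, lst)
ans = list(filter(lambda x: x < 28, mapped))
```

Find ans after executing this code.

Step 1: Map x * 3:
  11 -> 33
  13 -> 39
  8 -> 24
  8 -> 24
  11 -> 33
  16 -> 48
Step 2: Filter for < 28:
  33: removed
  39: removed
  24: kept
  24: kept
  33: removed
  48: removed
Therefore ans = [24, 24].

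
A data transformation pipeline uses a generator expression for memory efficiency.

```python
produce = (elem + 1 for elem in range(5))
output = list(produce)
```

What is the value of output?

Step 1: For each elem in range(5), compute elem+1:
  elem=0: 0+1 = 1
  elem=1: 1+1 = 2
  elem=2: 2+1 = 3
  elem=3: 3+1 = 4
  elem=4: 4+1 = 5
Therefore output = [1, 2, 3, 4, 5].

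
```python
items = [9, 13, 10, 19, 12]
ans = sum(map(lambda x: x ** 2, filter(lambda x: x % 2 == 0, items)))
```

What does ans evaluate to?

Step 1: Filter even numbers from [9, 13, 10, 19, 12]: [10, 12]
Step 2: Square each: [100, 144]
Step 3: Sum = 244.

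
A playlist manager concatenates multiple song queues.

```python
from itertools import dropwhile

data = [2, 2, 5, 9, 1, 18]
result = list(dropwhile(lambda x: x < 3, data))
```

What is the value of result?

Step 1: dropwhile drops elements while < 3:
  2 < 3: dropped
  2 < 3: dropped
  5: kept (dropping stopped)
Step 2: Remaining elements kept regardless of condition.
Therefore result = [5, 9, 1, 18].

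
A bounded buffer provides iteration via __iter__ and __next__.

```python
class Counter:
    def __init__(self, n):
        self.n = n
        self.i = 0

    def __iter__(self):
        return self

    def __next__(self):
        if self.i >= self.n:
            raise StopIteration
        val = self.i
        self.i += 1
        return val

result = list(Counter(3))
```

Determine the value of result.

Step 1: Counter(3) creates an iterator counting 0 to 2.
Step 2: list() consumes all values: [0, 1, 2].
Therefore result = [0, 1, 2].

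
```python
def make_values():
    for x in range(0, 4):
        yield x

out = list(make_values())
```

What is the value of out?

Step 1: The generator yields each value from range(0, 4).
Step 2: list() consumes all yields: [0, 1, 2, 3].
Therefore out = [0, 1, 2, 3].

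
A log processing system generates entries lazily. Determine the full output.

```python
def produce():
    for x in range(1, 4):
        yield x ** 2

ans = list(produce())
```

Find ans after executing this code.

Step 1: For each x in range(1, 4), yield x**2:
  x=1: yield 1**2 = 1
  x=2: yield 2**2 = 4
  x=3: yield 3**2 = 9
Therefore ans = [1, 4, 9].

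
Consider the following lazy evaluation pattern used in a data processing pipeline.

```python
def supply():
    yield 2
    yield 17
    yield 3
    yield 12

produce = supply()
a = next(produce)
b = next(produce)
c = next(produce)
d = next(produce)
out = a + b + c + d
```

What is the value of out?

Step 1: Create generator and consume all values:
  a = next(produce) = 2
  b = next(produce) = 17
  c = next(produce) = 3
  d = next(produce) = 12
Step 2: out = 2 + 17 + 3 + 12 = 34.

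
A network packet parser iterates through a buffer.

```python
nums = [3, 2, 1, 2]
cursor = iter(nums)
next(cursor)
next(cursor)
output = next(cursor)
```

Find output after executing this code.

Step 1: Create iterator over [3, 2, 1, 2].
Step 2: next() consumes 3.
Step 3: next() consumes 2.
Step 4: next() returns 1.
Therefore output = 1.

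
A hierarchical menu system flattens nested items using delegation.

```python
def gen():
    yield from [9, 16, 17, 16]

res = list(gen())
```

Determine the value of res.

Step 1: yield from delegates to the iterable, yielding each element.
Step 2: Collected values: [9, 16, 17, 16].
Therefore res = [9, 16, 17, 16].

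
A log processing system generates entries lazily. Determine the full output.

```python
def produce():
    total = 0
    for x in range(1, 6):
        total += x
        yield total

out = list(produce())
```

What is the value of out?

Step 1: Generator accumulates running sum:
  x=1: total = 1, yield 1
  x=2: total = 3, yield 3
  x=3: total = 6, yield 6
  x=4: total = 10, yield 10
  x=5: total = 15, yield 15
Therefore out = [1, 3, 6, 10, 15].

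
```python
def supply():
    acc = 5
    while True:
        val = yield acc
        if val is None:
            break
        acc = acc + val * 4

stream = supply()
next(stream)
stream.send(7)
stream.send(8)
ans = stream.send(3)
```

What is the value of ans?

Step 1: next() -> yield acc=5.
Step 2: send(7) -> val=7, acc = 5 + 7*4 = 33, yield 33.
Step 3: send(8) -> val=8, acc = 33 + 8*4 = 65, yield 65.
Step 4: send(3) -> val=3, acc = 65 + 3*4 = 77, yield 77.
Therefore ans = 77.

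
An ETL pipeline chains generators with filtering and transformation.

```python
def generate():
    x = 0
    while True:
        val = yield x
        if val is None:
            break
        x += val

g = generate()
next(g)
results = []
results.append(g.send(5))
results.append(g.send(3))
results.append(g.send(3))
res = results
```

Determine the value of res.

Step 1: next(g) -> yield 0.
Step 2: send(5) -> x = 5, yield 5.
Step 3: send(3) -> x = 8, yield 8.
Step 4: send(3) -> x = 11, yield 11.
Therefore res = [5, 8, 11].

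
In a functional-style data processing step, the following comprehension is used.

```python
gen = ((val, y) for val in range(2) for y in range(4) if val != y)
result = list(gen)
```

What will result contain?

Step 1: Nested generator over range(2) x range(4) where val != y:
  (0, 0): excluded (val == y)
  (0, 1): included
  (0, 2): included
  (0, 3): included
  (1, 0): included
  (1, 1): excluded (val == y)
  (1, 2): included
  (1, 3): included
Therefore result = [(0, 1), (0, 2), (0, 3), (1, 0), (1, 2), (1, 3)].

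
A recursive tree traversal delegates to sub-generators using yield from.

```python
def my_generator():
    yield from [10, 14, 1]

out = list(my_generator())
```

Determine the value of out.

Step 1: yield from delegates to the iterable, yielding each element.
Step 2: Collected values: [10, 14, 1].
Therefore out = [10, 14, 1].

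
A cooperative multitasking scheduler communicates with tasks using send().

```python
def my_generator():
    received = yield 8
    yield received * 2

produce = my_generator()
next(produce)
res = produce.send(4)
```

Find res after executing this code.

Step 1: next(produce) advances to first yield, producing 8.
Step 2: send(4) resumes, received = 4.
Step 3: yield received * 2 = 4 * 2 = 8.
Therefore res = 8.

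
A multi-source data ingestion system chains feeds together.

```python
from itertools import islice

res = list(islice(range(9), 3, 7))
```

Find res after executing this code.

Step 1: islice(range(9), 3, 7) takes elements at indices [3, 7).
Step 2: Elements: [3, 4, 5, 6].
Therefore res = [3, 4, 5, 6].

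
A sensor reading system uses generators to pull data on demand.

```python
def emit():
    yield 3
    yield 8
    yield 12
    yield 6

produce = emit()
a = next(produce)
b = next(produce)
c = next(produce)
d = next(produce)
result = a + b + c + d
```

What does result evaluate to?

Step 1: Create generator and consume all values:
  a = next(produce) = 3
  b = next(produce) = 8
  c = next(produce) = 12
  d = next(produce) = 6
Step 2: result = 3 + 8 + 12 + 6 = 29.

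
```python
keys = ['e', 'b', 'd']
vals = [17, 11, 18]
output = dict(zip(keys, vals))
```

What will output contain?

Step 1: zip pairs keys with values:
  'e' -> 17
  'b' -> 11
  'd' -> 18
Therefore output = {'e': 17, 'b': 11, 'd': 18}.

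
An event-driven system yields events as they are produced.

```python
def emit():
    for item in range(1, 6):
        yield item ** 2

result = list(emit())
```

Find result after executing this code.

Step 1: For each item in range(1, 6), yield item**2:
  item=1: yield 1**2 = 1
  item=2: yield 2**2 = 4
  item=3: yield 3**2 = 9
  item=4: yield 4**2 = 16
  item=5: yield 5**2 = 25
Therefore result = [1, 4, 9, 16, 25].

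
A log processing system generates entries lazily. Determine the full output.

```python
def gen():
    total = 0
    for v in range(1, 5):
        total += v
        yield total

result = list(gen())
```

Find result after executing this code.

Step 1: Generator accumulates running sum:
  v=1: total = 1, yield 1
  v=2: total = 3, yield 3
  v=3: total = 6, yield 6
  v=4: total = 10, yield 10
Therefore result = [1, 3, 6, 10].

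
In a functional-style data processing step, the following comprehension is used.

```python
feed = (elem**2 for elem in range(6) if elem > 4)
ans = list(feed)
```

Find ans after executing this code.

Step 1: For range(6), keep elem > 4, then square:
  elem=0: 0 <= 4, excluded
  elem=1: 1 <= 4, excluded
  elem=2: 2 <= 4, excluded
  elem=3: 3 <= 4, excluded
  elem=4: 4 <= 4, excluded
  elem=5: 5 > 4, yield 5**2 = 25
Therefore ans = [25].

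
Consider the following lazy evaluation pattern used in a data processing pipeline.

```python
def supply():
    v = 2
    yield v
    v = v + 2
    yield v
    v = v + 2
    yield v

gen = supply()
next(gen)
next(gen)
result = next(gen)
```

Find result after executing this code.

Step 1: Trace through generator execution:
  Yield 1: v starts at 2, yield 2
  Yield 2: v = 2 + 2 = 4, yield 4
  Yield 3: v = 4 + 2 = 6, yield 6
Step 2: First next() gets 2, second next() gets the second value, third next() yields 6.
Therefore result = 6.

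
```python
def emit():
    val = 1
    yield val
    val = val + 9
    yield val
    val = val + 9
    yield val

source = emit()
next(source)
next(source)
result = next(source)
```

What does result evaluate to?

Step 1: Trace through generator execution:
  Yield 1: val starts at 1, yield 1
  Yield 2: val = 1 + 9 = 10, yield 10
  Yield 3: val = 10 + 9 = 19, yield 19
Step 2: First next() gets 1, second next() gets the second value, third next() yields 19.
Therefore result = 19.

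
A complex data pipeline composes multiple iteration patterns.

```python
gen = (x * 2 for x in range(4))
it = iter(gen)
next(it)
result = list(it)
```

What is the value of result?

Step 1: Generator produces [0, 2, 4, 6].
Step 2: next(it) consumes first element (0).
Step 3: list(it) collects remaining: [2, 4, 6].
Therefore result = [2, 4, 6].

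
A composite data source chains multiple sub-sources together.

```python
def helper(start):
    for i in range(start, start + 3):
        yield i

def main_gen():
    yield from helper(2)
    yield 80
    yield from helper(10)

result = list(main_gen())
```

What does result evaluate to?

Step 1: main_gen() delegates to helper(2):
  yield 2
  yield 3
  yield 4
Step 2: yield 80
Step 3: Delegates to helper(10):
  yield 10
  yield 11
  yield 12
Therefore result = [2, 3, 4, 80, 10, 11, 12].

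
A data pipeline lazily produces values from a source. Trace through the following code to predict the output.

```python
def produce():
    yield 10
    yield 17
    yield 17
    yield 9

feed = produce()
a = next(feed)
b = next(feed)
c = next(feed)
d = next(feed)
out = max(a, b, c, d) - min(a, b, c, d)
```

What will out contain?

Step 1: Create generator and consume all values:
  a = next(feed) = 10
  b = next(feed) = 17
  c = next(feed) = 17
  d = next(feed) = 9
Step 2: max = 17, min = 9, out = 17 - 9 = 8.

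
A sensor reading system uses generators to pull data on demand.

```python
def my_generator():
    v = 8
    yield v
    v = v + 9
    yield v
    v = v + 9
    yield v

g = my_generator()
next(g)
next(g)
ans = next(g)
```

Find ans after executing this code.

Step 1: Trace through generator execution:
  Yield 1: v starts at 8, yield 8
  Yield 2: v = 8 + 9 = 17, yield 17
  Yield 3: v = 17 + 9 = 26, yield 26
Step 2: First next() gets 8, second next() gets the second value, third next() yields 26.
Therefore ans = 26.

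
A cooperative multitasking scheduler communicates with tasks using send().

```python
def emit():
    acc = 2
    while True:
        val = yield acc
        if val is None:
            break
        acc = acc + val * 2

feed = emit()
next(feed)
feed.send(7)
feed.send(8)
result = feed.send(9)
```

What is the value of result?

Step 1: next() -> yield acc=2.
Step 2: send(7) -> val=7, acc = 2 + 7*2 = 16, yield 16.
Step 3: send(8) -> val=8, acc = 16 + 8*2 = 32, yield 32.
Step 4: send(9) -> val=9, acc = 32 + 9*2 = 50, yield 50.
Therefore result = 50.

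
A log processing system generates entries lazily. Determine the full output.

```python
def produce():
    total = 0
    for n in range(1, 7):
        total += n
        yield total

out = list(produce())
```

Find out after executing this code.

Step 1: Generator accumulates running sum:
  n=1: total = 1, yield 1
  n=2: total = 3, yield 3
  n=3: total = 6, yield 6
  n=4: total = 10, yield 10
  n=5: total = 15, yield 15
  n=6: total = 21, yield 21
Therefore out = [1, 3, 6, 10, 15, 21].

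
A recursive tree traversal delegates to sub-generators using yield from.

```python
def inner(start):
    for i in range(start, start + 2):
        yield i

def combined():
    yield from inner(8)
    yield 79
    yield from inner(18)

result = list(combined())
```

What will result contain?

Step 1: combined() delegates to inner(8):
  yield 8
  yield 9
Step 2: yield 79
Step 3: Delegates to inner(18):
  yield 18
  yield 19
Therefore result = [8, 9, 79, 18, 19].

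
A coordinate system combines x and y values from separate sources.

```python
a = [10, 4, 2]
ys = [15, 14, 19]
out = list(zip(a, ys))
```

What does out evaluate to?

Step 1: zip pairs elements at same index:
  Index 0: (10, 15)
  Index 1: (4, 14)
  Index 2: (2, 19)
Therefore out = [(10, 15), (4, 14), (2, 19)].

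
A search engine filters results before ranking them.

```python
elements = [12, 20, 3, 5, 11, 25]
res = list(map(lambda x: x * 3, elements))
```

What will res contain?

Step 1: Apply lambda x: x * 3 to each element:
  12 -> 36
  20 -> 60
  3 -> 9
  5 -> 15
  11 -> 33
  25 -> 75
Therefore res = [36, 60, 9, 15, 33, 75].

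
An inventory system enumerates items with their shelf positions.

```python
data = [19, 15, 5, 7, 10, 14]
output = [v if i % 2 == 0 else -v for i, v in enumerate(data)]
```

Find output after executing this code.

Step 1: For each (i, v), keep v if i is even, negate if odd:
  i=0 (even): keep 19
  i=1 (odd): negate to -15
  i=2 (even): keep 5
  i=3 (odd): negate to -7
  i=4 (even): keep 10
  i=5 (odd): negate to -14
Therefore output = [19, -15, 5, -7, 10, -14].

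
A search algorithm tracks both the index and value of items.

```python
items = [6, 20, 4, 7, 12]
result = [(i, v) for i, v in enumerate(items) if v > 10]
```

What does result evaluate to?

Step 1: Filter enumerate([6, 20, 4, 7, 12]) keeping v > 10:
  (0, 6): 6 <= 10, excluded
  (1, 20): 20 > 10, included
  (2, 4): 4 <= 10, excluded
  (3, 7): 7 <= 10, excluded
  (4, 12): 12 > 10, included
Therefore result = [(1, 20), (4, 12)].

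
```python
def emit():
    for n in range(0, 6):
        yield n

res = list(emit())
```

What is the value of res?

Step 1: The generator yields each value from range(0, 6).
Step 2: list() consumes all yields: [0, 1, 2, 3, 4, 5].
Therefore res = [0, 1, 2, 3, 4, 5].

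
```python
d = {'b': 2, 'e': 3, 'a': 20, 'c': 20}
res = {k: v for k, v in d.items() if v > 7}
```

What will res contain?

Step 1: Filter items where value > 7:
  'b': 2 <= 7: removed
  'e': 3 <= 7: removed
  'a': 20 > 7: kept
  'c': 20 > 7: kept
Therefore res = {'a': 20, 'c': 20}.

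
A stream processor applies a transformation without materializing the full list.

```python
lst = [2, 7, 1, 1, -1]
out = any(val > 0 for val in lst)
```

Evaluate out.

Step 1: Check val > 0 for each element in [2, 7, 1, 1, -1]:
  2 > 0: True
  7 > 0: True
  1 > 0: True
  1 > 0: True
  -1 > 0: False
Step 2: any() returns True.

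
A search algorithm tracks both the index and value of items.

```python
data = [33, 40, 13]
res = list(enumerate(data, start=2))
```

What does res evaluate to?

Step 1: enumerate with start=2:
  (2, 33)
  (3, 40)
  (4, 13)
Therefore res = [(2, 33), (3, 40), (4, 13)].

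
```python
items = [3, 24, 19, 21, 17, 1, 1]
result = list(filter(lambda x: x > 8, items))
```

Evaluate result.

Step 1: Filter elements > 8:
  3: removed
  24: kept
  19: kept
  21: kept
  17: kept
  1: removed
  1: removed
Therefore result = [24, 19, 21, 17].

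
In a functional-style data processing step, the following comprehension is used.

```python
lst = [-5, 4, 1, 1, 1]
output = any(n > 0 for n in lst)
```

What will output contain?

Step 1: Check n > 0 for each element in [-5, 4, 1, 1, 1]:
  -5 > 0: False
  4 > 0: True
  1 > 0: True
  1 > 0: True
  1 > 0: True
Step 2: any() returns True.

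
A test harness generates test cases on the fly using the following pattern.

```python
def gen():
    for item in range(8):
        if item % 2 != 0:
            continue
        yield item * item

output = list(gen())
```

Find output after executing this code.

Step 1: Only yield item**2 when item is divisible by 2:
  item=0: 0 % 2 == 0, yield 0**2 = 0
  item=2: 2 % 2 == 0, yield 2**2 = 4
  item=4: 4 % 2 == 0, yield 4**2 = 16
  item=6: 6 % 2 == 0, yield 6**2 = 36
Therefore output = [0, 4, 16, 36].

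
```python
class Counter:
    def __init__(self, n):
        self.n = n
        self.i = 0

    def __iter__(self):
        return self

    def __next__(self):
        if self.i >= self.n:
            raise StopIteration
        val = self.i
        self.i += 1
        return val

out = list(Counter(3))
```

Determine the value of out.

Step 1: Counter(3) creates an iterator counting 0 to 2.
Step 2: list() consumes all values: [0, 1, 2].
Therefore out = [0, 1, 2].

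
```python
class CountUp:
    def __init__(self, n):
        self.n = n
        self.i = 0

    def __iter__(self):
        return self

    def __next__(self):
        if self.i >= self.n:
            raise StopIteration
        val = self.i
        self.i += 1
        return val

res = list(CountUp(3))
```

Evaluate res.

Step 1: CountUp(3) creates an iterator counting 0 to 2.
Step 2: list() consumes all values: [0, 1, 2].
Therefore res = [0, 1, 2].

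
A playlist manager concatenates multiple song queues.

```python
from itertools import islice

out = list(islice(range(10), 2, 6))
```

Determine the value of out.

Step 1: islice(range(10), 2, 6) takes elements at indices [2, 6).
Step 2: Elements: [2, 3, 4, 5].
Therefore out = [2, 3, 4, 5].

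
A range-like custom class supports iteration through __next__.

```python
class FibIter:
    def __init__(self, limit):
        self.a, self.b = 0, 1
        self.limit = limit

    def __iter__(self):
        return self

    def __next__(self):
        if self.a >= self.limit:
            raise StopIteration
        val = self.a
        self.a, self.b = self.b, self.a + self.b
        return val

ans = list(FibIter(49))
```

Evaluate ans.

Step 1: Fibonacci-like sequence (a=0, b=1) until >= 49:
  Yield 0, then a,b = 1,1
  Yield 1, then a,b = 1,2
  Yield 1, then a,b = 2,3
  Yield 2, then a,b = 3,5
  Yield 3, then a,b = 5,8
  Yield 5, then a,b = 8,13
  Yield 8, then a,b = 13,21
  Yield 13, then a,b = 21,34
  Yield 21, then a,b = 34,55
  Yield 34, then a,b = 55,89
Step 2: 55 >= 49, stop.
Therefore ans = [0, 1, 1, 2, 3, 5, 8, 13, 21, 34].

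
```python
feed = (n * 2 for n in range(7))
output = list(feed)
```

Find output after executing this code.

Step 1: For each n in range(7), compute n*2:
  n=0: 0*2 = 0
  n=1: 1*2 = 2
  n=2: 2*2 = 4
  n=3: 3*2 = 6
  n=4: 4*2 = 8
  n=5: 5*2 = 10
  n=6: 6*2 = 12
Therefore output = [0, 2, 4, 6, 8, 10, 12].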